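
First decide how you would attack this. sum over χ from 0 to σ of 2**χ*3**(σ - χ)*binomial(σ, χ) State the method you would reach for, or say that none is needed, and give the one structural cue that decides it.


Technique: the binomial theorem — terms weighting binomial(σ, χ) against matched powers of 2 and 3 reassemble into (2 + 3)^σ by the binomial theorem.


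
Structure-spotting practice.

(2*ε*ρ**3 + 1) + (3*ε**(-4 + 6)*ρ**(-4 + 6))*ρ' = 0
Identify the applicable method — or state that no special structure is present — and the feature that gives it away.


Diagnosis: the exact-equation method — because the two cross partials coincide, the form is conservative as written — recover its potential in (ε, ρ).


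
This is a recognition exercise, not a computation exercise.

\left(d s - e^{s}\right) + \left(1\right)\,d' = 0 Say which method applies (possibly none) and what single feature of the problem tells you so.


Technique: a linear integrating factor — first power of d, nonzero forcing: the integrating-factor recipe applies verbatim with p = s.


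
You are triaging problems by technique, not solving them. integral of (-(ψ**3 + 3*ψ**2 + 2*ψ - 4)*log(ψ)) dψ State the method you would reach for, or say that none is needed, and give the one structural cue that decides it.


Technique: integration by parts — the logarithm log(ψ) wants to be differentiated, not integrated; parts makes that legal.


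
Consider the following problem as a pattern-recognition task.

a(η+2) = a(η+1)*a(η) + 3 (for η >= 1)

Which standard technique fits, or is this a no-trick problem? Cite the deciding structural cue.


Diagnosis: no special technique — this one you iterate or analyze qualitatively: the nonlinearity defeats linear solution methods.


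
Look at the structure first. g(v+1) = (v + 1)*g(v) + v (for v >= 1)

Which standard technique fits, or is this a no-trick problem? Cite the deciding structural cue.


Method: a summation factor — normalize by the running product of v + 1: the left side becomes a difference, and differences sum.


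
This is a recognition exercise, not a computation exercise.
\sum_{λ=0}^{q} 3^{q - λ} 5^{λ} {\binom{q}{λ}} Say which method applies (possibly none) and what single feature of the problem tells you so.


Verdict: the binomial theorem — the summand is term λ of a binomial expansion in 5 and 3; the whole sum is a single power.


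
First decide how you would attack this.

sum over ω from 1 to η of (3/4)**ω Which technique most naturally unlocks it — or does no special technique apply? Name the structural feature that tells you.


Verdict: the geometric series formula — term-over-term division gives 3/4 every time — index-free ratio, geometric sum formula applies.


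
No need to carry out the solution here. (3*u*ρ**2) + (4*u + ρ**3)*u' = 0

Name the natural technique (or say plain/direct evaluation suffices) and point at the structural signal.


Diagnosis: the exact-equation method — checking ∂/∂u of 3*u*ρ**2 against ∂/∂ρ of 4*u + ρ**3: they match — the equation is exact as it stands.


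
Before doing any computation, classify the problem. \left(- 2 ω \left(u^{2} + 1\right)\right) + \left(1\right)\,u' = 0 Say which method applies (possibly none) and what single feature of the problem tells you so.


Method: separation of variables — all dependence on the two variables factors apart, the defining separable shape.


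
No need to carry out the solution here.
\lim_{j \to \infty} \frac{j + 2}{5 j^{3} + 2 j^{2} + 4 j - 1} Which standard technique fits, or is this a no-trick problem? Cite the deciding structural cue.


Diagnosis: dominant-term comparison — growth-rate triage: the leading powers of j decide the limit, everything else is noise. As a single quotient, the ∞/∞ shape would yield to repeated differentiation as well — the growth comparison gets there in one look.


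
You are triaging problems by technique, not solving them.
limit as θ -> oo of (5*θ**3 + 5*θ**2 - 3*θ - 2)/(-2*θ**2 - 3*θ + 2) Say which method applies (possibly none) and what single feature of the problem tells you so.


Method: dominant-term comparison — growth-rate triage: the leading powers of θ decide the limit, everything else is noise. As a single quotient, the ∞/∞ shape would yield to repeated differentiation as well — the growth comparison gets there in one look.


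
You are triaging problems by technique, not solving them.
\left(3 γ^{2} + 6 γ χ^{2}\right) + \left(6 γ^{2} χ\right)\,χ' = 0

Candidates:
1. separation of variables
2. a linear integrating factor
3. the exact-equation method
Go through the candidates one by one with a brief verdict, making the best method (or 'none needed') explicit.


Verdict: the exact-equation method — take the mixed partials of 3 γ^{2} + 6 γ χ^{2} and 6 γ^{2} χ: they are equal, which certifies an exact differential.
- separation of variables: no division isolates the independent variable from the unknown.
- a linear integrating factor: the unknown enters nonlinearly (through a power, a denominator, or a transcendental function), which the linear integrating-factor recipe cannot absorb as-is — any repair would come from a preliminary substitution, not the factor.
- the exact-equation method — applicable, and directly so.


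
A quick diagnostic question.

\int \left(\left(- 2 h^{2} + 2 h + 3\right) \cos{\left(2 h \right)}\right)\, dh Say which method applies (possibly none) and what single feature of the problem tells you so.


Method: integration by parts — - 2 h^{2} + 2 h + 3 dies after finitely many derivatives while \cos{\left(2 h \right)} cycles under integration — the tabular/parts setup.


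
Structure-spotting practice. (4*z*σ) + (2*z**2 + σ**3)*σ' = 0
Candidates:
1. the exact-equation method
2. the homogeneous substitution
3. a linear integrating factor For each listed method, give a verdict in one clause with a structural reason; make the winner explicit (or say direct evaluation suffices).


Diagnosis: the exact-equation method — the cross partial derivatives of 4*z*σ and 2*z**2 + σ**3 agree, so the left side is the total differential of one potential in z and σ.
- the exact-equation method — applies; the problem has the shape this method handles.
- the homogeneous substitution: the ratio of the variables does not determine the slope.
- a linear integrating factor — a nonlinear term in the unknown puts this outside the integrating-factor template.


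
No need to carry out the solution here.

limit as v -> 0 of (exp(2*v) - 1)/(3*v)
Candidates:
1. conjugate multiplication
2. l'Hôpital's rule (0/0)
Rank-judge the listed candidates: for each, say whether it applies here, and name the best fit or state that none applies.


Verdict: l'Hôpital's rule (0/0) — numerator and denominator both vanish at 0 — a genuine 0/0 form, which is exactly when l'Hôpital applies. Known elementary limits would finish this too — the rule just bypasses the case analysis.
- conjugate multiplication — no divergent radical difference is present for a conjugate pair to cancel.
- l'Hôpital's rule (0/0) — applicable, and directly so.


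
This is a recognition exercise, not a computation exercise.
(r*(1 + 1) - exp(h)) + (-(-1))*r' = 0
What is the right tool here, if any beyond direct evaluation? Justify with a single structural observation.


Technique: a linear integrating factor — linear in the unknown with genuine forcing: multiply through by the exponential of the integrated coefficient and the left side closes into one derivative.


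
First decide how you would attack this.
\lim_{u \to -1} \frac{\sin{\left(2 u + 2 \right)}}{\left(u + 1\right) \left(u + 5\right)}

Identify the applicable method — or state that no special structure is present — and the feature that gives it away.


Technique: l'Hôpital's rule (0/0) — both numerator and denominator vanish at -1: the genuine 0/0 indeterminate that l'Hôpital exists for. A first-order expansion at the point is an equally standard path; the rule packages it.


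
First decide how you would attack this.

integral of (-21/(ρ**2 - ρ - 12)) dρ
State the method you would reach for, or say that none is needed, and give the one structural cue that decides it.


Method: partial fractions — the integrand is a proper rational function and its denominator ρ**2 - ρ - 12 factors into distinct pieces, so it splits into simple fractions.


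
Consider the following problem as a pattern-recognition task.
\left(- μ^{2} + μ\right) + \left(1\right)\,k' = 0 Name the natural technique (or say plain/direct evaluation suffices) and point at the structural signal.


Method: no special technique — solved for the derivative, no k appears — this is antidifferentiation in μ wearing ODE clothing.


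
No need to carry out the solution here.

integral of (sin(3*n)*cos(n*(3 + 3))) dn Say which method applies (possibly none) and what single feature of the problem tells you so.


Method: a trigonometric identity — the identity turns sin(3*n)*cos(n*(3 + 3)) into two lone cosines/sines, each trivially integrable.


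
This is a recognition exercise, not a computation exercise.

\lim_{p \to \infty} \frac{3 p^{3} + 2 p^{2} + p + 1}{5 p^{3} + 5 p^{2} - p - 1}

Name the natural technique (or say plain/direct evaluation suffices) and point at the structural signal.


Diagnosis: dominant-term comparison — divide through by the highest power of p; every lower-order term dies and the dominant terms decide the limit. l'Hôpital's at-infinity variant applies to the expression viewed as a single quotient; the leading-term comparison is the direct route.


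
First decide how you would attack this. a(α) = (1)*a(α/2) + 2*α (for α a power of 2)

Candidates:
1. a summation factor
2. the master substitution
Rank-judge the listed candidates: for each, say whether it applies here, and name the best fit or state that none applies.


Method: the master substitution — index division is the fingerprint: α/2 in the recursive call means substitute α = 2^m.
- a summation factor — a divided-index call is outside the fixed-shift first-order family a summation factor normalizes.
- the master substitution — a fit — the right tool for this form.


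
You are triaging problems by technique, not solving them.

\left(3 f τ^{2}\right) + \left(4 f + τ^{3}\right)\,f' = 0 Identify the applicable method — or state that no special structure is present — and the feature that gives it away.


Technique: the exact-equation method — checking ∂/∂f of 3 f τ^{2} against ∂/∂τ of 4 f + τ^{3}: they match — the equation is exact as it stands.


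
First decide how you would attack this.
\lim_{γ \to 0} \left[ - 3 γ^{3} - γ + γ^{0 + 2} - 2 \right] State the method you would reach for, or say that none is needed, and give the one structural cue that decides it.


Diagnosis: no special technique — the expression is continuous at 0 — substitute and evaluate; no indeterminate form appears.


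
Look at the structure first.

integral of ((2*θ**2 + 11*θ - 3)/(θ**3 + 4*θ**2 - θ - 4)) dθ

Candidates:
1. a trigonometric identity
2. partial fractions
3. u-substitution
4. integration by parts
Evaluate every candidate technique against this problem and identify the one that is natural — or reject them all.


Method: partial fractions — once θ**3 + 4*θ**2 - θ - 4 is factored, each root contributes a simple-fraction term; integrate them one at a time.
- a trigonometric identity — with no trigonometric functions present, identity rewriting has no target.
- partial fractions — a fit — the right tool for this form.
- u-substitution — no subexpression of the integrand serves as a whole-integral substitution inner — individual terms may offer their own, but none carries its derivative as a factor of the full integrand; a working change of variable would have to be constructed from outside the expression.
- integration by parts — there is no nonconstant-polynomial-times-kernel split with an exp, sine, cosine (degree-1 argument), or logarithm partner.


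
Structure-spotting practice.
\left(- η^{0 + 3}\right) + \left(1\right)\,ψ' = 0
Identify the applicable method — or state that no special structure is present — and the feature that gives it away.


Technique: no special technique — the slope is a pure function of η; integrate both sides and be done.


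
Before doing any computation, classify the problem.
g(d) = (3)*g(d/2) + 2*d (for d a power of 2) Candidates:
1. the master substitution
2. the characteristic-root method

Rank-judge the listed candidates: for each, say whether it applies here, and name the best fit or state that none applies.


Diagnosis: the master substitution — the recursive call is at index d/2 rather than a shift, a divide-and-conquer shape — substituting d = 2^m linearizes it.
- the master substitution: yes — fits the structure here.
- the characteristic-root method — the recursion divides its index rather than shifting it — outside the constant-shift family the root method covers.


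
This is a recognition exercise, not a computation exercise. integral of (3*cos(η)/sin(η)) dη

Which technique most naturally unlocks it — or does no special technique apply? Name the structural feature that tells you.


Verdict: u-substitution — collected, the integrand has one factor that is, up to a constant, the derivative of an inner expression the rest depends on — substitute for that inner expression.


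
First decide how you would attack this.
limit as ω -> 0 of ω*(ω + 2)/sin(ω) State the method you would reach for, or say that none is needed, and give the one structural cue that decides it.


Method: l'Hôpital's rule (0/0) — the 0/0 form at 0 is the signature situation for l'Hôpital's rule. A local series expansion at the point resolves it as well; the rule is the packaged version of that step.


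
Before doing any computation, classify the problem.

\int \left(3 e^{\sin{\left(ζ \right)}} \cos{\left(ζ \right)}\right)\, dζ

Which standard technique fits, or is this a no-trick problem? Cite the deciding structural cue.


Method: u-substitution — collected, the integrand has one factor that is, up to a constant, the derivative of an inner expression the rest depends on — substitute for that inner expression.


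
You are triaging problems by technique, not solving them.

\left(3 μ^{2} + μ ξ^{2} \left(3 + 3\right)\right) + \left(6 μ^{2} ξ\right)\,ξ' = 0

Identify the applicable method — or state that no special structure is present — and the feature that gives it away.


Best approach: the exact-equation method — because the two cross partials coincide, the form is conservative as written — recover its potential in (μ, ξ).


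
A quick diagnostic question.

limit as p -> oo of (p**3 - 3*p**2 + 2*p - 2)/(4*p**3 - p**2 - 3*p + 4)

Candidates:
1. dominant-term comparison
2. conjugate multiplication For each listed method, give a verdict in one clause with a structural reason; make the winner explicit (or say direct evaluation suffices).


Diagnosis: dominant-term comparison — as p grows, only the highest-degree terms matter — compare leading terms and read the limit off.
- dominant-term comparison — a fit — the right tool for this form.
- conjugate multiplication — no divergent radical difference is present for a conjugate pair to cancel.


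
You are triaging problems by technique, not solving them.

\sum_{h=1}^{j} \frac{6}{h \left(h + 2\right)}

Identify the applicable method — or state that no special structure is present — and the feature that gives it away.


Method: telescoping — \frac{6}{h \left(h + 2\right)} hides a difference of shifted reciprocals — decompose it and the middle of the sum vanishes.


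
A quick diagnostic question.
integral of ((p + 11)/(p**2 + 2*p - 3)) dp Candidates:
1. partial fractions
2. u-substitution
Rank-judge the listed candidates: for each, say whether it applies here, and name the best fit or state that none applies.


Verdict: partial fractions — once p**2 + 2*p - 3 is factored, each root contributes a simple-fraction term; integrate them one at a time.
- partial fractions — applies; the problem has the shape this method handles.
- u-substitution: no subexpression of the integrand pairs with its own derivative as a factor — individual terms may offer their own substitutions, but any change of variable covering the whole integral would have to be constructed from outside the expression.


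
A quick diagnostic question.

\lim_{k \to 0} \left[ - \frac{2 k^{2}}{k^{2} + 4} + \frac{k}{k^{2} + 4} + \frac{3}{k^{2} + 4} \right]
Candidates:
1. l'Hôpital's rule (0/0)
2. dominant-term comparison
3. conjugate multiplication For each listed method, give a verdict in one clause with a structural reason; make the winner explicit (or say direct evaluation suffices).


Diagnosis: no special technique — no denominator vanishes and nothing blows up at 0: direct substitution is the whole computation.
- l'Hôpital's rule (0/0): substituting the point produces a determinate value, not a 0 over 0 clash.
- dominant-term comparison: leading-power comparison does not apply to this form.
- conjugate multiplication: there are no radicals in tension whose conjugate would simplify matters.


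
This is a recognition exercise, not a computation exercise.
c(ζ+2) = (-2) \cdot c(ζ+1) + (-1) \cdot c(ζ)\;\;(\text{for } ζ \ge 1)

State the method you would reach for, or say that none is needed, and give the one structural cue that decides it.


Technique: the characteristic-root method — this is the constant-coefficient homogeneous case — the whole solution in ζ reduces to a polynomial's roots.


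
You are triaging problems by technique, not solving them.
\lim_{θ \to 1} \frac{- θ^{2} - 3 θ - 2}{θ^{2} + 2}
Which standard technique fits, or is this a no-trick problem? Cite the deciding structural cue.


Diagnosis: no special technique — nothing blocks direct substitution at 1: plug in and finish.


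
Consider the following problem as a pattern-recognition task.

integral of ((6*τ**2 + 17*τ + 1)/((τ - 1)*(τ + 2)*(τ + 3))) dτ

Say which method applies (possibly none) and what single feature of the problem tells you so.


Technique: partial fractions — the bottom factors while the top stays lower-degree — split into simple fractions and integrate piece by piece.


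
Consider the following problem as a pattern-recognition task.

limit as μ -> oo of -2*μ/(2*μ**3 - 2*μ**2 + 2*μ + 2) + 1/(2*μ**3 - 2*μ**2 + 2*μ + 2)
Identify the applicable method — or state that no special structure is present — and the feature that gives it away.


Technique: dominant-term comparison — divide by the highest power of μ present: lower-order terms vanish and the dominant ratio remains. Viewed as a single quotient this is an ∞/∞ form — an at-infinity application of l'Hôpital's rule would also resolve it; comparing leading growth reads the answer without differentiating.


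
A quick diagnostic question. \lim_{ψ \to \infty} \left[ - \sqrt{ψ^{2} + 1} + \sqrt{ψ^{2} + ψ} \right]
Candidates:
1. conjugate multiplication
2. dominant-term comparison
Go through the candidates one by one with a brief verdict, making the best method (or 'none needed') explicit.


Diagnosis: conjugate multiplication — infinity minus infinity with a radical in play — multiply by the conjugate so the divergences of \sqrt{ψ^{2} + ψ} and \sqrt{ψ^{2} + 1} annihilate.
- conjugate multiplication: yes — fits the structure here.
- dominant-term comparison — leading-power comparison does not apply to this form.


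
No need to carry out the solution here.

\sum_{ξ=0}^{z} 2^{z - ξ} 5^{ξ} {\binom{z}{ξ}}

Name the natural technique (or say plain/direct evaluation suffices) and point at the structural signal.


Technique: the binomial theorem — {\binom{z}{ξ}} weighting matched powers of 5 and 2 is the expanded form of (5 + 2)^z — fold it back up.


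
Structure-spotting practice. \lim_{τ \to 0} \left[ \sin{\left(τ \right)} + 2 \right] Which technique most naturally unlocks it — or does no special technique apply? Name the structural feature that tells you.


Diagnosis: no special technique — the expression is continuous at 0 — substitute and evaluate; no indeterminate form appears.


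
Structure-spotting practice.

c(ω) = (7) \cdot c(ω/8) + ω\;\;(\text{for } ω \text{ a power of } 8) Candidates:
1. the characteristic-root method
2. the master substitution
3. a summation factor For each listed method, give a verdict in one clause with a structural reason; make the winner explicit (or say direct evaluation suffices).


Method: the master substitution — the argument contracts 8-fold per step: reindex ω exponentially and solve the linear recurrence in the new index.
- the characteristic-root method: the recursion divides its index rather than shifting it — outside the constant-shift family the root method covers.
- the master substitution — a fit — the right tool for this form.
- a summation factor: the recursion divides its index rather than shifting it — there is no previous-term chain for a summation factor to telescope.


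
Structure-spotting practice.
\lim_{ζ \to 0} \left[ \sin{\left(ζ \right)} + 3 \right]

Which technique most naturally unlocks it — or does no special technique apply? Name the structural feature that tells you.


Method: no special technique — the expression is continuous at 0 — substitute and evaluate; no indeterminate form appears.


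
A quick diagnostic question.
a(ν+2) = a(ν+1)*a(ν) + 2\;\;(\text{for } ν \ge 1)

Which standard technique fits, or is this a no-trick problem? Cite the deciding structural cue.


Technique: no special technique — nonlinear feedback in the recursion rules out every root- or factor-based technique.


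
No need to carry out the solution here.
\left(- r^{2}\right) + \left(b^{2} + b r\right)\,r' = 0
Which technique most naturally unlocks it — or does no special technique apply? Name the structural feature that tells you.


Best approach: the homogeneous substitution — solved for the derivative, the right side is unchanged under scaling b and r together — it depends only on the ratio r/b, so substitute a single ratio variable. This can also be massaged into Bernoulli form (the roles of the variables may need exchanging); the homogeneous substitution avoids that setup.


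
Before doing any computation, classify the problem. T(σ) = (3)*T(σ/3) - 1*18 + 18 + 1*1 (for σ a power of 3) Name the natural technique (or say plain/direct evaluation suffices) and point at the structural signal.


Best approach: the master substitution — the argument shrinks by the factor 3, so measure the index on a logarithmic scale and the recursion becomes a shift.


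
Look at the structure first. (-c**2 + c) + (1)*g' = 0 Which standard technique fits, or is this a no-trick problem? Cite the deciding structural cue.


Technique: no special technique — solved for the derivative, g never appears on the right — this is a direct integration in c, not a differential-equations problem at heart.


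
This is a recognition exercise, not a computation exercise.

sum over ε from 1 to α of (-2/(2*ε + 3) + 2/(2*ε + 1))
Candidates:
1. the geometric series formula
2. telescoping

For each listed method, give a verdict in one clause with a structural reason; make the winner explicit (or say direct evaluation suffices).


Technique: telescoping — consecutive terms evaluate one function at adjacent indices (2/(2*ε + 1) is its current value): one term's tail is the next term's head, so the chain collapses.
- the geometric series formula — consecutive terms are not related by a fixed multiplier.
- telescoping — yes, a natural case for it.


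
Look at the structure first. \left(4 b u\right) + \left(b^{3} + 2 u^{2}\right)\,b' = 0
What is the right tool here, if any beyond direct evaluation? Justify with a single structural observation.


Verdict: the exact-equation method — 4 b u and b^{3} + 2 u^{2} pass the exactness check on the nose, so no integrating factor in u or b is needed at all.


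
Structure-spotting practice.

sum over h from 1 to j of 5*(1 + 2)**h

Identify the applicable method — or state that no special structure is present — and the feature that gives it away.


Diagnosis: the geometric series formula — consecutive terms stand in a fixed index-free ratio — the geometric sum formula closes it.


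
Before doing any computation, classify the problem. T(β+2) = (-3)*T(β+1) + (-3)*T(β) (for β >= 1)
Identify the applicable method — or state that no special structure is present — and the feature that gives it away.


Diagnosis: the characteristic-root method — because shifting β leaves the equation's coefficients unchanged, exponential trials reduce it to algebra.


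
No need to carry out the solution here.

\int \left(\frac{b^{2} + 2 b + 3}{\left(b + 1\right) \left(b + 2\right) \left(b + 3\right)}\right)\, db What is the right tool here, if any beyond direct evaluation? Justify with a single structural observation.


Method: partial fractions — a proper rational integrand whose denominator splits into simpler factors — decompose into partial fractions first.


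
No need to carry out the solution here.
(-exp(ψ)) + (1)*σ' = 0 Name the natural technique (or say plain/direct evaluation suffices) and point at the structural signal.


Verdict: no special technique — the slope is a function of ψ alone, so integrate both sides directly.


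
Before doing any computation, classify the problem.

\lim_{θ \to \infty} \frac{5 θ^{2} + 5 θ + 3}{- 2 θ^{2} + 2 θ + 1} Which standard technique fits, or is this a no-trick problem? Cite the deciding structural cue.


Diagnosis: dominant-term comparison — at large θ only the top-degree terms survive; compare the leading terms and the limit falls out. As a single quotient, the ∞/∞ shape would yield to repeated differentiation as well — the growth comparison gets there in one look.


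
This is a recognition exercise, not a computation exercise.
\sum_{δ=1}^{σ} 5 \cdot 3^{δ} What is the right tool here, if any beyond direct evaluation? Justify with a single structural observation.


Diagnosis: the geometric series formula — the ratio of consecutive terms is the constant 3, independent of the index — a geometric sum.


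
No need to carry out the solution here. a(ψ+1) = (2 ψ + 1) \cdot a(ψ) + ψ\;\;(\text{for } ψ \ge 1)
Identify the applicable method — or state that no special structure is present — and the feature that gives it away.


Verdict: a summation factor — rescale the sequence by the product of the weights 2 ψ + 1 so far — the recurrence collapses to a plain running sum.


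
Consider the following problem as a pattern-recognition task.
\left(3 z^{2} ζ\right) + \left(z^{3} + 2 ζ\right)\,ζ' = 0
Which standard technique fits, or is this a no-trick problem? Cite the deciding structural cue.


Method: the exact-equation method — the cross partial derivatives of 3 z^{2} ζ and z^{3} + 2 ζ agree, so the left side is the total differential of one potential in z and ζ.


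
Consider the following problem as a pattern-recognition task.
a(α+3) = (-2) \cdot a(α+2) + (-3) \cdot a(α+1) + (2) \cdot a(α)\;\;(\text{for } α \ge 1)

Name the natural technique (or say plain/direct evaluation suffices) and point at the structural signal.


Technique: the characteristic-root method — linear, homogeneous, constant coefficients: solutions of the form r^α exist — find the roots of the characteristic polynomial.


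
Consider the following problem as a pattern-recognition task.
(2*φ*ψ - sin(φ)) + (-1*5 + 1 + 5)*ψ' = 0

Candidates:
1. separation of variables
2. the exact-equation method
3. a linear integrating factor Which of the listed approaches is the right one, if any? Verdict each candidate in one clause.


Best approach: a linear integrating factor — ψ enters only linearly with coefficient 2*φ; multiply by exp of the integral of 2*φ and the left side becomes one derivative.
- separation of variables — the two dependences are entangled, not a clean product of one-variable pieces.
- the exact-equation method: the mixed partial derivatives differ, so the left side is not a total differential.
- a linear integrating factor: yes, a natural case for it.


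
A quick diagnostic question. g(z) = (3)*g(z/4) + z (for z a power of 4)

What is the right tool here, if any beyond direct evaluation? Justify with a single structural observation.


Diagnosis: the master substitution — index division is the fingerprint: z/4 in the recursive call means substitute z = 4^m.


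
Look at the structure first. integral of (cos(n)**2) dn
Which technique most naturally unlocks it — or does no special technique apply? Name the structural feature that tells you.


Method: a trigonometric identity — the even trigonometric power cos(n)**2 reduces by a double-angle identity before any integration is attempted.


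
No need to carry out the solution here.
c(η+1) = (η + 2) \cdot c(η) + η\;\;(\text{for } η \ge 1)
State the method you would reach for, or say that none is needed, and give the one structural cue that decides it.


Verdict: a summation factor — first-order linear but the coefficient η + 2 moves with the index — divide by the cumulative product and telescope.


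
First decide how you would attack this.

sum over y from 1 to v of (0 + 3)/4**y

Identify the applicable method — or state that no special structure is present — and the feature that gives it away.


Diagnosis: the geometric series formula — consecutive terms stand in a fixed index-free ratio — the geometric sum formula closes it.


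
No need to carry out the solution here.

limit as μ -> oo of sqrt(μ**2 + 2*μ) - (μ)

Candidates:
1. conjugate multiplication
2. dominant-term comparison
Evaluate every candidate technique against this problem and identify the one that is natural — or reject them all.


Method: conjugate multiplication — two divergent pieces with a minus sign between them and a radical in the mix: rationalize sqrt(μ**2 + 2*μ) - μ before any limit law applies.
- conjugate multiplication — yes — fits the structure here.
- dominant-term comparison: this limit is not decided by comparing leading-term growth at infinity.


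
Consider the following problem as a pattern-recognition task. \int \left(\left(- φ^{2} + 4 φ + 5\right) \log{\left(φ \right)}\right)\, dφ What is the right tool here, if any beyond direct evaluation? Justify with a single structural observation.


Method: integration by parts — choose u = \log{\left(φ \right)}: one derivative turns the logarithm algebraic, and the remaining factor - φ^{2} + 4 φ + 5 integrates term by term under the power rule.


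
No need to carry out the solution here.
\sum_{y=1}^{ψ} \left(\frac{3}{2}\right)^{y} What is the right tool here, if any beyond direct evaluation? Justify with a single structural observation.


Technique: the geometric series formula — the ratio of consecutive terms is the constant \frac{3}{2}, independent of the index — a geometric sum.


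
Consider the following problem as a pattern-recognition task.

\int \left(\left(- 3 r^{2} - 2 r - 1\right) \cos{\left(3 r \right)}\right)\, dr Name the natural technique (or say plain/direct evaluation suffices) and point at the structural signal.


Best approach: integration by parts — a polynomial - 3 r^{2} - 2 r - 1 against the kernel \cos{\left(3 r \right)} is the signature bounded-ladder case for integration by parts.


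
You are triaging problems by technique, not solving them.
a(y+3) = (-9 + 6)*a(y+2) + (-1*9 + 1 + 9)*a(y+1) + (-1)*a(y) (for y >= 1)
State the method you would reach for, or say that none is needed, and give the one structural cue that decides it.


Technique: the characteristic-root method — fixed numeric weights on consecutive terms and no forcing term added: the root method in its home territory.


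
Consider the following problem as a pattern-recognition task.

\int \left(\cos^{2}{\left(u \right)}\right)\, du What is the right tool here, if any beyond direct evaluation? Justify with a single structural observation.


Diagnosis: a trigonometric identity — the even exponent on \cos^{2}{\left(u \right)} signals one move: rewrite via cos of the doubled angle.


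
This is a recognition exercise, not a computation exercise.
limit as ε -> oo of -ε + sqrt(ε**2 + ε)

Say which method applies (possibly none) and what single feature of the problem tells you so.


Diagnosis: conjugate multiplication — turning the difference into a conjugate-rationalized ratio makes the limit readable.


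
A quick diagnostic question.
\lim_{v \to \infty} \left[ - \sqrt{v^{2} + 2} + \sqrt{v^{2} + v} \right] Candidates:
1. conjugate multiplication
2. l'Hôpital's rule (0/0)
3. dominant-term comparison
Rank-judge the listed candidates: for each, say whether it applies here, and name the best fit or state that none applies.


Verdict: conjugate multiplication — turning the difference into a conjugate-rationalized ratio makes the limit readable.
- conjugate multiplication: a fit — the right tool for this form.
- l'Hôpital's rule (0/0) — no quotient structure at all: the clash is ∞ minus ∞, which rationalizing converts into a tractable ratio.
- dominant-term comparison: no ranking of term growth rates resolves the limit here.


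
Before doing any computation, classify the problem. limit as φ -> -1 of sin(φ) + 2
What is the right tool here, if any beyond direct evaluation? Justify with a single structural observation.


Diagnosis: no special technique — nothing blocks direct substitution at -1: plug in and finish.


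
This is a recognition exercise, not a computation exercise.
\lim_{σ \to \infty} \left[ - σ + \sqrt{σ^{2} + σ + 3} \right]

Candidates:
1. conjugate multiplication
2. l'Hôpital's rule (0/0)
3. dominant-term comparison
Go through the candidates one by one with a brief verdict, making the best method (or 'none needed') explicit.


Verdict: conjugate multiplication — neither \sqrt{σ^{2} + σ + 3} nor σ converges alone, so rewrite their difference as a conjugate-rationalized quotient first.
- conjugate multiplication — applicable, and directly so.
- l'Hôpital's rule (0/0): substitution produces ∞ − ∞ rather than a vanishing quotient; the rule needs a 0/0 ratio to act on.
- dominant-term comparison — no dominant power emerges to decide the limit by degree comparison.


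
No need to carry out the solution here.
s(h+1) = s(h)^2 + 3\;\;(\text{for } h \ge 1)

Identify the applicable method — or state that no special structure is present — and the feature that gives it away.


Method: no special technique — nonlinear feedback in the recursion rules out every root- or factor-based technique.


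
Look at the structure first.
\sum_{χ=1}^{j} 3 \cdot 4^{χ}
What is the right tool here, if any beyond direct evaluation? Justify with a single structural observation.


Technique: the geometric series formula — each term is 4 times the previous one, so the geometric-series formula applies directly.


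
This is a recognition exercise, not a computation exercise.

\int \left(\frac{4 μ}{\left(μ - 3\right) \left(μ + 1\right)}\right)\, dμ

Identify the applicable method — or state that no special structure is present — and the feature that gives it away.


Method: partial fractions — the bottom factors while the top stays lower-degree — split into simple fractions and integrate piece by piece.


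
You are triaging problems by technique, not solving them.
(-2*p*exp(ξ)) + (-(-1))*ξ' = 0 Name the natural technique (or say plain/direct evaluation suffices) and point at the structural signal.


Diagnosis: separation of variables — separating collects all ξ-dependence with the derivative and leaves all p-dependence opposite: variables separate.


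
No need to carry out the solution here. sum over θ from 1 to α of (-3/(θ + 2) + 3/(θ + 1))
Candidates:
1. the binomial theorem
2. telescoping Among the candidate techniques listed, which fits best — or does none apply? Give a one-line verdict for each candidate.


Diagnosis: telescoping — each term adds 3/(θ + 1) and subtracts the same expression advanced one index; that subtracted piece cancels against the next term's added copy — only the boundary terms survive.
- the binomial theorem — the summand does not match any term pattern of an expanded binomial power.
- telescoping — yes, a natural case for it.


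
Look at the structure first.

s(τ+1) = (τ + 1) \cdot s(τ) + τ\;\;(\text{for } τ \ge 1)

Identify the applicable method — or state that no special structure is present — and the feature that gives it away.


Best approach: a summation factor — first-order linear but the coefficient τ + 1 moves with the index — divide by the cumulative product and telescope.


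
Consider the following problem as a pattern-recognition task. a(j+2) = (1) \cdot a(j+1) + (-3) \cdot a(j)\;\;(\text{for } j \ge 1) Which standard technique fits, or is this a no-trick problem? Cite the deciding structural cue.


Technique: the characteristic-root method — try a geometric ansatz r^j: constant coefficients turn the recurrence into one polynomial equation in r.


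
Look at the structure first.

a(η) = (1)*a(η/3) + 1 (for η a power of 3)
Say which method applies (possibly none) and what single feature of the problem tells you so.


Diagnosis: the master substitution — a divide-and-conquer shape: argument η/3, so change variables with η = 3^m and solve the linear version.


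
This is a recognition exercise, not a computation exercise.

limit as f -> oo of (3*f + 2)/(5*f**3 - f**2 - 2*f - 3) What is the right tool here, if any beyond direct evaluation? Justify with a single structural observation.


Technique: dominant-term comparison — at large f only the top-degree terms survive; compare the leading terms and the limit falls out. Differentiating the expression as a single quotient would eventually settle it as well; matching dominant growth settles it immediately.


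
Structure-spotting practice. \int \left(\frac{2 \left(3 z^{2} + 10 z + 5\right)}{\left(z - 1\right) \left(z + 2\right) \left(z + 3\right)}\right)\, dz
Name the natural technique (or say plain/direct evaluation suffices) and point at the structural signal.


Diagnosis: partial fractions — the bottom factors while the top stays lower-degree — split into simple fractions and integrate piece by piece.


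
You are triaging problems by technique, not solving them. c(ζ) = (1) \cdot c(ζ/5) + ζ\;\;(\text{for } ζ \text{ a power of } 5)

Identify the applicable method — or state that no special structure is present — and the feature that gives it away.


Technique: the master substitution — the argument contracts 5-fold per step: reindex ζ exponentially and solve the linear recurrence in the new index.


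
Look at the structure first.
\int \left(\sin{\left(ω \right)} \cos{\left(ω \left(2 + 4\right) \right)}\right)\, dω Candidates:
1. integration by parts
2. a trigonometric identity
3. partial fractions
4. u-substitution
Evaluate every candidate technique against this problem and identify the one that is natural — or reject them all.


Verdict: a trigonometric identity — \sin{\left(ω \right)} \cos{\left(ω \left(2 + 4\right) \right)} mixes two frequencies; the product-to-sum identity splits it into single-frequency sinusoids.
- integration by parts: not the fit here: there is no polynomial factor to ladder down — parts can still close the trigonometric product by recursion, though the identity rewrite is the direct route.
- a trigonometric identity — yes — fits the structure here.
- partial fractions: there is no rational-function structure to decompose.
- u-substitution — no subexpression of the integrand pairs with its own derivative as a factor — individual terms may offer their own substitutions, but any change of variable covering the whole integral would have to be constructed from outside the expression.
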